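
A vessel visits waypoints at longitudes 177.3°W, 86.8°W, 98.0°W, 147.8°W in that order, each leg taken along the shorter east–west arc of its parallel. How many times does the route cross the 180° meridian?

0

Leg 1: -177.3° → -86.8°, shortest Δλ = 90.5° (east) — does not cross 180°.
Leg 2: -86.8° → -98.0°, shortest Δλ = -11.2° (west) — does not cross 180°.
Leg 3: -98.0° → -147.8°, shortest Δλ = -49.8° (west) — does not cross 180°.
Total crossings: 0.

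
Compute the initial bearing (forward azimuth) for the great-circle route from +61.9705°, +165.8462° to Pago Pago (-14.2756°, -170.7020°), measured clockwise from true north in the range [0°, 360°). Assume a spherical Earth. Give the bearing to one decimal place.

Δλ = -170.7020 − 165.8462 = -336.5482°; wrapped into (−180°, 180°]: 23.4518°.
θ = atan2( sin Δλ · cos φ₂ , cos φ₁ · sin φ₂ − sin φ₁ · cos φ₂ · cos Δλ )
  = atan2(0.38569, -0.90066) = 156.818° → normalised to [0°, 360°): 156.818°.

156.8°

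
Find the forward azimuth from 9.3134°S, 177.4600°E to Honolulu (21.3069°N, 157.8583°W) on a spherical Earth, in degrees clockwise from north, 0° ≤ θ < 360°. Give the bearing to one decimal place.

Δλ = -157.8583 − 177.4600 = -335.3183°; wrapped into (−180°, 180°]: 24.6817°.
θ = atan2( sin Δλ · cos φ₂ , cos φ₁ · sin φ₂ − sin φ₁ · cos φ₂ · cos Δλ )
  = atan2(0.38903, 0.49557) = 38.133° → normalised to [0°, 360°): 38.133°.

38.1°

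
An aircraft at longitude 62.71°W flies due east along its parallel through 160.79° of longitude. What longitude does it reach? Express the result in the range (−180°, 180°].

Start at -62.71°; shift +160.79° → +98.08°.
+98.08° already lies in (−180°, 180°].

98.08°E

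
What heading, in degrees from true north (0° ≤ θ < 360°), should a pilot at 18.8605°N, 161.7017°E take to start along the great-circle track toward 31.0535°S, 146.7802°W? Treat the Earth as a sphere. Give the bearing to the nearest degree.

135°

Δλ = -146.7802 − 161.7017 = -308.4819°; wrapped into (−180°, 180°]: 51.5181°.
θ = atan2( sin Δλ · cos φ₂ , cos φ₁ · sin φ₂ − sin φ₁ · cos φ₂ · cos Δλ )
  = atan2(0.67062, -0.66047) = 134.563° → normalised to [0°, 360°): 134.563°.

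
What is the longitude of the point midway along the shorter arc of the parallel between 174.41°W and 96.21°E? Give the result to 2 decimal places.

140.90°E

Signed shortest Δλ from -174.41° to +96.21° is -89.38°.
Midpoint longitude = -174.41° + (-89.38°)/2 = -174.41° − 44.69° = -219.10°.
Normalise into (−180°, 180°]: +140.90°.
(The naïve average (-174.41 + +96.21)/2 = -39.1° is on the wrong side of the globe.)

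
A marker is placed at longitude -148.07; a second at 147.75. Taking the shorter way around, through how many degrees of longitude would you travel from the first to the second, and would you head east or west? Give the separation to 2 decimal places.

64.18° west

Raw difference: 147.75 − -148.07 = 295.82°.
Normalise into (−180°, 180°]: 295.82° − 360° = -64.18°.
Negative ⇒ the second point lies to the west; separation 64.18°.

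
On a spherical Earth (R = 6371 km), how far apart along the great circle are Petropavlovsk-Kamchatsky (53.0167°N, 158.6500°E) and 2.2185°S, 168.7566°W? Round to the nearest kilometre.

6850 km

Δλ = -168.7566 − 158.6500 = -327.4066°; wrapped into (−180°, 180°]: 32.5934°.
Δφ = -2.2185 − 53.0167 = -55.2352°.
a = sin²(Δφ/2) + cos φ₁ · cos φ₂ · sin²(Δλ/2) = 0.262230.
c = 2·atan2(√a, √(1−a)) = 1.07522 rad → d = 6371·c ≈ 6850.22 km.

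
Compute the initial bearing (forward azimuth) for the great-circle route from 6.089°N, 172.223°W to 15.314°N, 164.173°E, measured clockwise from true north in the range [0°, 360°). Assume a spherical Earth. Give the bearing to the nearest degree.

294°

Δλ = 164.173 − -172.223 = 336.396°; wrapped into (−180°, 180°]: -23.604°.
θ = atan2( sin Δλ · cos φ₂ , cos φ₁ · sin φ₂ − sin φ₁ · cos φ₂ · cos Δλ )
  = atan2(-0.38620, 0.16887) = -66.382° → normalised to [0°, 360°): 293.618°.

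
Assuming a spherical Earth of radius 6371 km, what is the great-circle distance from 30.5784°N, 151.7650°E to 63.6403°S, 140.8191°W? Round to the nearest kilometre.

12009 km

Δλ = -140.8191 − 151.7650 = -292.5841°; wrapped into (−180°, 180°]: 67.4159°.
Δφ = -63.6403 − 30.5784 = -94.2187°.
a = sin²(Δφ/2) + cos φ₁ · cos φ₂ · sin²(Δλ/2) = 0.654510.
c = 2·atan2(√a, √(1−a)) = 1.88496 rad → d = 6371·c ≈ 12009.07 km.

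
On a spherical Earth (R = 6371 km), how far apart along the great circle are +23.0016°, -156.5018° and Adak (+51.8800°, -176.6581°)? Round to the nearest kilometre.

Δλ = -176.6581 − -156.5018 = -20.1563°.
Δφ = 51.8800 − 23.0016 = 28.8784°.
a = sin²(Δφ/2) + cos φ₁ · cos φ₂ · sin²(Δλ/2) = 0.079577.
c = 2·atan2(√a, √(1−a)) = 0.57195 rad → d = 6371·c ≈ 3643.91 km.

3644 km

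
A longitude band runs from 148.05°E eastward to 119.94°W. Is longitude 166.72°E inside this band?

Band width going east from +148.05° to -119.94°: ((-119.94 − 148.05) mod 360) = 92.01°.
Offset of +166.72° east of the west edge: ((166.72 − 148.05) mod 360) = 18.67°.
18.67° ≤ 92.01° ⇒ inside.

Yes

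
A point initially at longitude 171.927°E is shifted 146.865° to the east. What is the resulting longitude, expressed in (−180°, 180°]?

Start at +171.927°; shift +146.865° → +318.792°.
+318.792° lies outside (−180°, 180°]; subtract 360° → -41.208°.

41.208°W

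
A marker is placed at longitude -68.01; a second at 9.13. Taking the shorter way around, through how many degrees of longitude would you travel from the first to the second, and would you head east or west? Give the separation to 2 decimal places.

77.14° east

Raw difference: 9.13 − -68.01 = 77.14°.
Normalise into (−180°, 180°]: 77.14° stays 77.14°.
Positive ⇒ the second point lies to the east; separation 77.14°.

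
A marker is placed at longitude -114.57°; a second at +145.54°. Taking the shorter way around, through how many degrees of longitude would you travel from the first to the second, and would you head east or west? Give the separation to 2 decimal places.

Raw difference: 145.54 − -114.57 = 260.11°.
Normalise into (−180°, 180°]: 260.11° − 360° = -99.89°.
Negative ⇒ the second point lies to the west; separation 99.89°.

99.89° west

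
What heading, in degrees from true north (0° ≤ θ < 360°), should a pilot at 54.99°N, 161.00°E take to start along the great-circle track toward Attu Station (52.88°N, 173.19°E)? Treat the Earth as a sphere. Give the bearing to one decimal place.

101.4°

Δλ = 173.19 − 161.00 = 12.19°.
θ = atan2( sin Δλ · cos φ₂ , cos φ₁ · sin φ₂ − sin φ₁ · cos φ₂ · cos Δλ )
  = atan2(0.12743, -0.02567) = 101.391° → normalised to [0°, 360°): 101.391°.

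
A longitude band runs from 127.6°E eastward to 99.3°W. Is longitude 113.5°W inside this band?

Yes

Band width going east from +127.6° to -99.3°: ((-99.3 − 127.6) mod 360) = 133.1°.
Offset of -113.5° east of the west edge: ((-113.5 − 127.6) mod 360) = 118.9°.
118.9° ≤ 133.1° ⇒ inside.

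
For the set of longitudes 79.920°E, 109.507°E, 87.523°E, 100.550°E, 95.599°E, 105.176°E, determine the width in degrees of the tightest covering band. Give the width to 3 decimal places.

29.587°

Sort the longitudes: +79.920°, +87.523°, +95.599°, +100.550°, +105.176°, +109.507°.
Eastward gaps between consecutive values (wrapping around): 7.603°, 8.076°, 4.951°, 4.626°, 4.331°, 330.413°.
Largest gap = 330.413° ⇒ minimal covering band is its complement: 360° − 330.413° = 29.587°.
Band runs from +79.920° eastward to +109.507°.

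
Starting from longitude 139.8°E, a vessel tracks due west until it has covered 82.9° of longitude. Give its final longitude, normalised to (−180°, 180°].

56.9°E

Start at +139.8°; shift −82.9° → +56.9°.
+56.9° already lies in (−180°, 180°].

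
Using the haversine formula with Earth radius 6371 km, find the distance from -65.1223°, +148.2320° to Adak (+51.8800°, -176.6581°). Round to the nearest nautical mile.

7210 nmi

Δλ = -176.6581 − 148.2320 = -324.8901°; wrapped into (−180°, 180°]: 35.1099°.
Δφ = 51.8800 − -65.1223 = 117.0023°.
a = sin²(Δφ/2) + cos φ₁ · cos φ₂ · sin²(Δλ/2) = 0.750639.
c = 2·atan2(√a, √(1−a)) = 2.09587 rad → d = 6371·c ≈ 13352.79 km ≈ 7209.93 nmi.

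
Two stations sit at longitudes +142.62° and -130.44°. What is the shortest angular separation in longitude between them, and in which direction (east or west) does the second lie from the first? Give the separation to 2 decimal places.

86.94° east

Raw difference: -130.44 − 142.62 = -273.06°.
Normalise into (−180°, 180°]: -273.06° + 360° = 86.94°.
Positive ⇒ the second point lies to the east; separation 86.94°.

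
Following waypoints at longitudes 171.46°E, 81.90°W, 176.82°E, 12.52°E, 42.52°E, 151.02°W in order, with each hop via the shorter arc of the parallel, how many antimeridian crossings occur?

Leg 1: +171.46° → -81.90°, shortest Δλ = 106.64° (east) — crosses 180°.
Leg 2: -81.90° → +176.82°, shortest Δλ = -101.28° (west) — crosses 180°.
Leg 3: +176.82° → +12.52°, shortest Δλ = -164.3° (west) — does not cross 180°.
Leg 4: +12.52° → +42.52°, shortest Δλ = 30.0° (east) — does not cross 180°.
Leg 5: +42.52° → -151.02°, shortest Δλ = 166.46° (east) — crosses 180°.
Total crossings: 3.

3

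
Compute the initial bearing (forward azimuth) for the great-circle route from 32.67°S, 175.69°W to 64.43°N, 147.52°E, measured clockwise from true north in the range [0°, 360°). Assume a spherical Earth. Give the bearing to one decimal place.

344.7°

Δλ = 147.52 − -175.69 = 323.21°; wrapped into (−180°, 180°]: -36.79°.
θ = atan2( sin Δλ · cos φ₂ , cos φ₁ · sin φ₂ − sin φ₁ · cos φ₂ · cos Δλ )
  = atan2(-0.25849, 0.94593) = -15.284° → normalised to [0°, 360°): 344.716°.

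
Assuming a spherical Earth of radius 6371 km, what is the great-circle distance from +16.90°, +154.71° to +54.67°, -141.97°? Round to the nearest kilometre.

6777 km

Δλ = -141.97 − 154.71 = -296.68°; wrapped into (−180°, 180°]: 63.32°.
Δφ = 54.67 − 16.90 = 37.77°.
a = sin²(Δφ/2) + cos φ₁ · cos φ₂ · sin²(Δλ/2) = 0.257197.
c = 2·atan2(√a, √(1−a)) = 1.06374 rad → d = 6371·c ≈ 6777.09 km.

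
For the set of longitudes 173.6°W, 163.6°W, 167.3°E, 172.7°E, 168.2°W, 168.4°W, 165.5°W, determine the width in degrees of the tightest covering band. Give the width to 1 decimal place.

Sort the longitudes: -173.6°, -168.4°, -168.2°, -165.5°, -163.6°, +167.3°, +172.7°.
Eastward gaps between consecutive values (wrapping around): 5.2°, 0.2°, 2.7°, 1.9°, 330.9°, 5.4°, 13.7°.
Largest gap = 330.9° ⇒ minimal covering band is its complement: 360° − 330.9° = 29.1°.
Band runs from +167.3° eastward to -163.6°, crossing the antimeridian.

29.1°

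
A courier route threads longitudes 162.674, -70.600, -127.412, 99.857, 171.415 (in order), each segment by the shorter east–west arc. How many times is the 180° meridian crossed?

2

Leg 1: +162.674° → -70.600°, shortest Δλ = 126.726° (east) — crosses 180°.
Leg 2: -70.600° → -127.412°, shortest Δλ = -56.812° (west) — does not cross 180°.
Leg 3: -127.412° → +99.857°, shortest Δλ = -132.731° (west) — crosses 180°.
Leg 4: +99.857° → +171.415°, shortest Δλ = 71.558° (east) — does not cross 180°.
Total crossings: 2.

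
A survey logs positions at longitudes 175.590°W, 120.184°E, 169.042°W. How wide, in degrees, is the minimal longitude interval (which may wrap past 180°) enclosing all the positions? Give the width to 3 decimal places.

Sort the longitudes: -175.590°, -169.042°, +120.184°.
Eastward gaps between consecutive values (wrapping around): 6.548°, 289.226°, 64.226°.
Largest gap = 289.226° ⇒ minimal covering band is its complement: 360° − 289.226° = 70.774°.
Band runs from +120.184° eastward to -169.042°, crossing the antimeridian.

70.774°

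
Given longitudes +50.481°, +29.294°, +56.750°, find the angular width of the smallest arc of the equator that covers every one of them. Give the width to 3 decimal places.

27.456°

Sort the longitudes: +29.294°, +50.481°, +56.750°.
Eastward gaps between consecutive values (wrapping around): 21.187°, 6.269°, 332.544°.
Largest gap = 332.544° ⇒ minimal covering band is its complement: 360° − 332.544° = 27.456°.
Band runs from +29.294° eastward to +56.750°.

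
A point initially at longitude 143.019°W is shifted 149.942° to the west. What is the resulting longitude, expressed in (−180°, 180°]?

67.039°E

Start at -143.019°; shift −149.942° → -292.961°.
-292.961° lies outside (−180°, 180°]; add 360° → +67.039°.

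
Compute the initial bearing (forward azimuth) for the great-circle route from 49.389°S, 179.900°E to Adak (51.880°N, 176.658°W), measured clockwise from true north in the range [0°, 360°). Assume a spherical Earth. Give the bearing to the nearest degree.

2°

Δλ = -176.658 − 179.900 = -356.558°; wrapped into (−180°, 180°]: 3.442°.
θ = atan2( sin Δλ · cos φ₂ , cos φ₁ · sin φ₂ − sin φ₁ · cos φ₂ · cos Δλ )
  = atan2(0.03706, 0.97988) = 2.166° → normalised to [0°, 360°): 2.166°.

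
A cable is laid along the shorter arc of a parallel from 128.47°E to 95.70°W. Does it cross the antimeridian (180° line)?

Naïve |-95.70 − 128.47| = 224.17° > 180°, so the shorter arc goes the other way round — across 180°.
Signed shortest Δλ = ((-95.70 − 128.47 + 180) mod 360) − 180 = 135.83°.
Going east by 135.83° from +128.47° passes through 180° before reaching -95.70°.

Yes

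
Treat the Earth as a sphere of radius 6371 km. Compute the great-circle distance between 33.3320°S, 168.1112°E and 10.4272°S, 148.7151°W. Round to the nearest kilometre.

Δλ = -148.7151 − 168.1112 = -316.8263°; wrapped into (−180°, 180°]: 43.1737°.
Δφ = -10.4272 − -33.3320 = 22.9048°.
a = sin²(Δφ/2) + cos φ₁ · cos φ₂ · sin²(Δλ/2) = 0.150648.
c = 2·atan2(√a, √(1−a)) = 0.79721 rad → d = 6371·c ≈ 5079.04 km.

5079 km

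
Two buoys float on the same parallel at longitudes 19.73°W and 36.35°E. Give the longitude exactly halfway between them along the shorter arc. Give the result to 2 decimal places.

Signed shortest Δλ from -19.73° to +36.35° is +56.08°.
Midpoint longitude = -19.73° + (+56.08°)/2 = -19.73° + 28.04° = +8.31°.

8.31°E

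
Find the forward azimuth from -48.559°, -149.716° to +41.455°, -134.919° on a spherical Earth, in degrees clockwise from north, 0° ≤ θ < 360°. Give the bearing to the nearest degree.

Δλ = -134.919 − -149.716 = 14.797°.
θ = atan2( sin Δλ · cos φ₂ , cos φ₁ · sin φ₂ − sin φ₁ · cos φ₂ · cos Δλ )
  = atan2(0.19141, 0.98137) = 11.037° → normalised to [0°, 360°): 11.037°.

11°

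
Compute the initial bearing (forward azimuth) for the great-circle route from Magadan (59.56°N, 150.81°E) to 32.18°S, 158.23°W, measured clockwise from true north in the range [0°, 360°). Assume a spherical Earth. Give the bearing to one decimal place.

138.0°

Δλ = -158.23 − 150.81 = -309.04°; wrapped into (−180°, 180°]: 50.96°.
θ = atan2( sin Δλ · cos φ₂ , cos φ₁ · sin φ₂ − sin φ₁ · cos φ₂ · cos Δλ )
  = atan2(0.65739, -0.72944) = 137.974° → normalised to [0°, 360°): 137.974°.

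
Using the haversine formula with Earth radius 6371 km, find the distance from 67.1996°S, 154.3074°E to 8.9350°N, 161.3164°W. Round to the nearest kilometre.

Δλ = -161.3164 − 154.3074 = -315.6238°; wrapped into (−180°, 180°]: 44.3762°.
Δφ = 8.9350 − -67.1996 = 76.1346°.
a = sin²(Δφ/2) + cos φ₁ · cos φ₂ · sin²(Δλ/2) = 0.434776.
c = 2·atan2(√a, √(1−a)) = 1.43998 rad → d = 6371·c ≈ 9174.09 km.

9174 km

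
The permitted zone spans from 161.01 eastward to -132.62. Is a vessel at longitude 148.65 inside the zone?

No

Band width going east from +161.01° to -132.62°: ((-132.62 − 161.01) mod 360) = 66.37°.
Offset of +148.65° east of the west edge: ((148.65 − 161.01) mod 360) = 347.64°.
347.64° > 66.37° ⇒ outside.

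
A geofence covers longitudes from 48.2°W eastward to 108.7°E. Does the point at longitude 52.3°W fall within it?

No

Band width going east from -48.2° to +108.7°: ((108.7 − -48.2) mod 360) = 156.9°.
Offset of -52.3° east of the west edge: ((-52.3 − -48.2) mod 360) = 355.9°.
355.9° > 156.9° ⇒ outside.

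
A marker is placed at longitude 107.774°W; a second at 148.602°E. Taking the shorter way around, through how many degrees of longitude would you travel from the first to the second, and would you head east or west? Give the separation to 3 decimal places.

103.624° west

Raw difference: 148.602 − -107.774 = 256.376°.
Normalise into (−180°, 180°]: 256.376° − 360° = -103.624°.
Negative ⇒ the second point lies to the west; separation 103.624°.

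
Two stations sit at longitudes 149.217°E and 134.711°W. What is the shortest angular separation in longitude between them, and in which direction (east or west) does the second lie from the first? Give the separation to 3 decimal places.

76.072° east

Raw difference: -134.711 − 149.217 = -283.928°.
Normalise into (−180°, 180°]: -283.928° + 360° = 76.072°.
Positive ⇒ the second point lies to the east; separation 76.072°.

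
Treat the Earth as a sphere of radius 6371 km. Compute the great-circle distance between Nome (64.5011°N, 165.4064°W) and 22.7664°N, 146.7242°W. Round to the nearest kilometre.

Δλ = -146.7242 − -165.4064 = 18.6822°.
Δφ = 22.7664 − 64.5011 = -41.7347°.
a = sin²(Δφ/2) + cos φ₁ · cos φ₂ · sin²(Δλ/2) = 0.137340.
c = 2·atan2(√a, √(1−a)) = 0.75930 rad → d = 6371·c ≈ 4837.49 km.

4837 km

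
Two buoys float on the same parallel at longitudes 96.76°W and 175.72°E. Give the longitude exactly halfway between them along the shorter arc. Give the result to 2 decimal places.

140.52°W

Signed shortest Δλ from -96.76° to +175.72° is -87.52°.
Midpoint longitude = -96.76° + (-87.52°)/2 = -96.76° − 43.76° = -140.52°.
(The naïve average (-96.76 + +175.72)/2 = 39.48° is on the wrong side of the globe.)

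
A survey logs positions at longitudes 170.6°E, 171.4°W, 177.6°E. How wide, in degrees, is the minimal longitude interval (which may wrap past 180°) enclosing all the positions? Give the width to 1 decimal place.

Sort the longitudes: -171.4°, +170.6°, +177.6°.
Eastward gaps between consecutive values (wrapping around): 342.0°, 7.0°, 11.0°.
Largest gap = 342.0° ⇒ minimal covering band is its complement: 360° − 342.0° = 18.0°.
Band runs from +170.6° eastward to -171.4°, crossing the antimeridian.

18.0°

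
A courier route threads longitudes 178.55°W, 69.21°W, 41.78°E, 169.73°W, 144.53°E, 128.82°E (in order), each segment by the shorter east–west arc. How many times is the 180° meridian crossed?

2

Leg 1: -178.55° → -69.21°, shortest Δλ = 109.34° (east) — does not cross 180°.
Leg 2: -69.21° → +41.78°, shortest Δλ = 110.99° (east) — does not cross 180°.
Leg 3: +41.78° → -169.73°, shortest Δλ = 148.49° (east) — crosses 180°.
Leg 4: -169.73° → +144.53°, shortest Δλ = -45.74° (west) — crosses 180°.
Leg 5: +144.53° → +128.82°, shortest Δλ = -15.71° (west) — does not cross 180°.
Total crossings: 2.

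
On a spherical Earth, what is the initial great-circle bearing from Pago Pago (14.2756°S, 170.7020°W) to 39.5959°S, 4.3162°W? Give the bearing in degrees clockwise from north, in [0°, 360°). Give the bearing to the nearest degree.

Δλ = -4.3162 − -170.7020 = 166.3858°.
θ = atan2( sin Δλ · cos φ₂ , cos φ₁ · sin φ₂ − sin φ₁ · cos φ₂ · cos Δλ )
  = atan2(0.18138, -0.80236) = 167.262° → normalised to [0°, 360°): 167.262°.

167°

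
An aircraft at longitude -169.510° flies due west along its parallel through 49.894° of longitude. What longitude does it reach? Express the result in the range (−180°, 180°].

+140.596°

Start at -169.510°; shift −49.894° → -219.404°.
-219.404° lies outside (−180°, 180°]; add 360° → +140.596°.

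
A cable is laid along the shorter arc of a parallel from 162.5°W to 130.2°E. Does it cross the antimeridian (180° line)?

Yes

Naïve |130.2 − -162.5| = 292.7° > 180°, so the shorter arc goes the other way round — across 180°.
Signed shortest Δλ = ((130.2 − -162.5 + 180) mod 360) − 180 = -67.3°.
Going west by 67.3° from -162.5° passes through 180° before reaching +130.2°.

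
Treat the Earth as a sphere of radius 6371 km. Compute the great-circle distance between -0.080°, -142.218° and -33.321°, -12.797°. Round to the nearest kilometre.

13565 km

Δλ = -12.797 − -142.218 = 129.421°.
Δφ = -33.321 − -0.080 = -33.241°.
a = sin²(Δφ/2) + cos φ₁ · cos φ₂ · sin²(Δλ/2) = 0.764927.
c = 2·atan2(√a, √(1−a)) = 2.12922 rad → d = 6371·c ≈ 13565.29 km.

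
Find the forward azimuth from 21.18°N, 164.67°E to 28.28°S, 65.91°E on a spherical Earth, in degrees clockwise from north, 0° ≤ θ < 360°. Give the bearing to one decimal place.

Δλ = 65.91 − 164.67 = -98.76°.
θ = atan2( sin Δλ · cos φ₂ , cos φ₁ · sin φ₂ − sin φ₁ · cos φ₂ · cos Δλ )
  = atan2(-0.87037, -0.39332) = -114.318° → normalised to [0°, 360°): 245.682°.

245.7°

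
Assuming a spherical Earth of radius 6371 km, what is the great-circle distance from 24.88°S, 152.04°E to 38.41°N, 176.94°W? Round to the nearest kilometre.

7744 km

Δλ = -176.94 − 152.04 = -328.98°; wrapped into (−180°, 180°]: 31.02°.
Δφ = 38.41 − -24.88 = 63.29°.
a = sin²(Δφ/2) + cos φ₁ · cos φ₂ · sin²(Δλ/2) = 0.326094.
c = 2·atan2(√a, √(1−a)) = 1.21556 rad → d = 6371·c ≈ 7744.33 km.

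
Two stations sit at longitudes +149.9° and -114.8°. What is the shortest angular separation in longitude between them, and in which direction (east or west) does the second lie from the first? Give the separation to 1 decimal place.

Raw difference: -114.8 − 149.9 = -264.7°.
Normalise into (−180°, 180°]: -264.7° + 360° = 95.3°.
Positive ⇒ the second point lies to the east; separation 95.3°.

95.3° east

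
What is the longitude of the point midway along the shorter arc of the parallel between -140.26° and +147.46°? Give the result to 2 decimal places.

-176.40°

Signed shortest Δλ from -140.26° to +147.46° is -72.28°.
Midpoint longitude = -140.26° + (-72.28°)/2 = -140.26° − 36.14° = -176.40°.
(The naïve average (-140.26 + +147.46)/2 = 3.6° is on the wrong side of the globe.)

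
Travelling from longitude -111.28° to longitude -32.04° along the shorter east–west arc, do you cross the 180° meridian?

Signed shortest Δλ = ((-32.04 − -111.28 + 180) mod 360) − 180 = 79.24°.
Going east by 79.24° from -111.28° reaches -32.04° without touching 180°.

No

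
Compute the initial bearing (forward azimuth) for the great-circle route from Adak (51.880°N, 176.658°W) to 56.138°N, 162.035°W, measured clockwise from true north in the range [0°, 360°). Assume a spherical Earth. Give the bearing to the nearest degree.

58°

Δλ = -162.035 − -176.658 = 14.623°.
θ = atan2( sin Δλ · cos φ₂ , cos φ₁ · sin φ₂ − sin φ₁ · cos φ₂ · cos Δλ )
  = atan2(0.14067, 0.08845) = 57.840° → normalised to [0°, 360°): 57.840°.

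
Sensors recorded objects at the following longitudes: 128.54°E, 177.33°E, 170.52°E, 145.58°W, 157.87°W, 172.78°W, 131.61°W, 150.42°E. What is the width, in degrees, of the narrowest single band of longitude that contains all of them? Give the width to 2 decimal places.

99.85°

Sort the longitudes: -172.78°, -157.87°, -145.58°, -131.61°, +128.54°, +150.42°, +170.52°, +177.33°.
Eastward gaps between consecutive values (wrapping around): 14.91°, 12.29°, 13.97°, 260.15°, 21.88°, 20.10°, 6.81°, 9.89°.
Largest gap = 260.15° ⇒ minimal covering band is its complement: 360° − 260.15° = 99.85°.
Band runs from +128.54° eastward to -131.61°, crossing the antimeridian.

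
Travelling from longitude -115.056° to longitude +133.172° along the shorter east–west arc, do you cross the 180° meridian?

Naïve |133.172 − -115.056| = 248.228° > 180°, so the shorter arc goes the other way round — across 180°.
Signed shortest Δλ = ((133.172 − -115.056 + 180) mod 360) − 180 = -111.772°.
Going west by 111.772° from -115.056° passes through 180° before reaching +133.172°.

Yes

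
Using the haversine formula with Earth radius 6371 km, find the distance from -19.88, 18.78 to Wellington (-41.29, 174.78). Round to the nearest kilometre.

12777 km

Δλ = 174.78 − 18.78 = 156.00°.
Δφ = -41.29 − -19.88 = -21.41°.
a = sin²(Δφ/2) + cos φ₁ · cos φ₂ · sin²(Δλ/2) = 0.710562.
c = 2·atan2(√a, √(1−a)) = 2.00548 rad → d = 6371·c ≈ 12776.91 km.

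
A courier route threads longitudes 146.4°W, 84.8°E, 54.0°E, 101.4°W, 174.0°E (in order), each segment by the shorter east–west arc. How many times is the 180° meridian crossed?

Leg 1: -146.4° → +84.8°, shortest Δλ = -128.8° (west) — crosses 180°.
Leg 2: +84.8° → +54.0°, shortest Δλ = -30.8° (west) — does not cross 180°.
Leg 3: +54.0° → -101.4°, shortest Δλ = -155.4° (west) — does not cross 180°.
Leg 4: -101.4° → +174.0°, shortest Δλ = -84.6° (west) — crosses 180°.
Total crossings: 2.

2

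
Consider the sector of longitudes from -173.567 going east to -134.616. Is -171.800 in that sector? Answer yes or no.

Yes

Band width going east from -173.567° to -134.616°: ((-134.616 − -173.567) mod 360) = 38.951°.
Offset of -171.800° east of the west edge: ((-171.800 − -173.567) mod 360) = 1.767°.
1.767° ≤ 38.951° ⇒ inside.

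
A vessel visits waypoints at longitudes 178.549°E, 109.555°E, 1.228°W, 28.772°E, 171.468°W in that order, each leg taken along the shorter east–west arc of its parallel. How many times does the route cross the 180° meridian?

1

Leg 1: +178.549° → +109.555°, shortest Δλ = -68.994° (west) — does not cross 180°.
Leg 2: +109.555° → -1.228°, shortest Δλ = -110.783° (west) — does not cross 180°.
Leg 3: -1.228° → +28.772°, shortest Δλ = 30.0° (east) — does not cross 180°.
Leg 4: +28.772° → -171.468°, shortest Δλ = 159.76° (east) — crosses 180°.
Total crossings: 1.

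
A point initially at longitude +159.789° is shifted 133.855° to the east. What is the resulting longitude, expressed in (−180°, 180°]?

-66.356°

Start at +159.789°; shift +133.855° → +293.644°.
+293.644° lies outside (−180°, 180°]; subtract 360° → -66.356°.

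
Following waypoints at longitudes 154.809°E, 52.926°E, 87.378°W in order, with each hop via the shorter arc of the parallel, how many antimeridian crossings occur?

0

Leg 1: +154.809° → +52.926°, shortest Δλ = -101.883° (west) — does not cross 180°.
Leg 2: +52.926° → -87.378°, shortest Δλ = -140.304° (west) — does not cross 180°.
Total crossings: 0.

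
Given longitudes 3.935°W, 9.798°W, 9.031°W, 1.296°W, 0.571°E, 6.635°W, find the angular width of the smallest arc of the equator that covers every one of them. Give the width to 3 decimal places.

Sort the longitudes: -9.798°, -9.031°, -6.635°, -3.935°, -1.296°, +0.571°.
Eastward gaps between consecutive values (wrapping around): 0.767°, 2.396°, 2.700°, 2.639°, 1.867°, 349.631°.
Largest gap = 349.631° ⇒ minimal covering band is its complement: 360° − 349.631° = 10.369°.
Band runs from -9.798° eastward to +0.571°.

10.369°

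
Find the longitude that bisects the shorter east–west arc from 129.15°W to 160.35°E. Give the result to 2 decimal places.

164.40°W

Signed shortest Δλ from -129.15° to +160.35° is -70.50°.
Midpoint longitude = -129.15° + (-70.50°)/2 = -129.15° − 35.25° = -164.40°.
(The naïve average (-129.15 + +160.35)/2 = 15.6° is on the wrong side of the globe.)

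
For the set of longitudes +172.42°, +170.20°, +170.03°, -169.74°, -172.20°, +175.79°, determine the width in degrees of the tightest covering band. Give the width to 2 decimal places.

Sort the longitudes: -172.20°, -169.74°, +170.03°, +170.20°, +172.42°, +175.79°.
Eastward gaps between consecutive values (wrapping around): 2.46°, 339.77°, 0.17°, 2.22°, 3.37°, 12.01°.
Largest gap = 339.77° ⇒ minimal covering band is its complement: 360° − 339.77° = 20.23°.
Band runs from +170.03° eastward to -169.74°, crossing the antimeridian.

20.23°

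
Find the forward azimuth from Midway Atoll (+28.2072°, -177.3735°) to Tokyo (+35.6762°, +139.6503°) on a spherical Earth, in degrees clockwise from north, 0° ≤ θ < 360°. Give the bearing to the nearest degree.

Δλ = 139.6503 − -177.3735 = 317.0238°; wrapped into (−180°, 180°]: -42.9762°.
θ = atan2( sin Δλ · cos φ₂ , cos φ₁ · sin φ₂ − sin φ₁ · cos φ₂ · cos Δλ )
  = atan2(-0.55376, 0.23303) = -67.178° → normalised to [0°, 360°): 292.822°.

293°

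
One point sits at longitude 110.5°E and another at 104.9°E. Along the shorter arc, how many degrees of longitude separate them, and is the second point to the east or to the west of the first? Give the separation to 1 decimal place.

Raw difference: 104.9 − 110.5 = -5.6°.
Normalise into (−180°, 180°]: -5.6° stays -5.6°.
Negative ⇒ the second point lies to the west; separation 5.6°.

5.6° west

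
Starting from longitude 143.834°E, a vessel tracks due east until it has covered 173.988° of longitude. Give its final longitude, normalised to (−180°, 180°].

Start at +143.834°; shift +173.988° → +317.822°.
+317.822° lies outside (−180°, 180°]; subtract 360° → -42.178°.

42.178°W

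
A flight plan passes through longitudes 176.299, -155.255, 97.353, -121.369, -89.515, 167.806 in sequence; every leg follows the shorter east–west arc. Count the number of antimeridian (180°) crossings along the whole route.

Leg 1: +176.299° → -155.255°, shortest Δλ = 28.446° (east) — crosses 180°.
Leg 2: -155.255° → +97.353°, shortest Δλ = -107.392° (west) — crosses 180°.
Leg 3: +97.353° → -121.369°, shortest Δλ = 141.278° (east) — crosses 180°.
Leg 4: -121.369° → -89.515°, shortest Δλ = 31.854° (east) — does not cross 180°.
Leg 5: -89.515° → +167.806°, shortest Δλ = -102.679° (west) — crosses 180°.
Total crossings: 4.

4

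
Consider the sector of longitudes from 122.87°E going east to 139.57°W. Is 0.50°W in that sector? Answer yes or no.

No

Band width going east from +122.87° to -139.57°: ((-139.57 − 122.87) mod 360) = 97.56°.
Offset of -0.50° east of the west edge: ((-0.50 − 122.87) mod 360) = 236.63°.
236.63° > 97.56° ⇒ outside.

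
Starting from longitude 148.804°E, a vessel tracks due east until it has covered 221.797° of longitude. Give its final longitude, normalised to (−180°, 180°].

Start at +148.804°; shift +221.797° → +370.601°.
+370.601° lies outside (−180°, 180°]; subtract 360° → +10.601°.

10.601°E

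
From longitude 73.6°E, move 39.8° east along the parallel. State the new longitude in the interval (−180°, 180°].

113.4°E

Start at +73.6°; shift +39.8° → +113.4°.
+113.4° already lies in (−180°, 180°].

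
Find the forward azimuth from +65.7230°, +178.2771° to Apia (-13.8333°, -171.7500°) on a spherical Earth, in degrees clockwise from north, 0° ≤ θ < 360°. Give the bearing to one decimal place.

Δλ = -171.7500 − 178.2771 = -350.0271°; wrapped into (−180°, 180°]: 9.9729°.
θ = atan2( sin Δλ · cos φ₂ , cos φ₁ · sin φ₂ − sin φ₁ · cos φ₂ · cos Δλ )
  = atan2(0.16816, -0.97006) = 170.166° → normalised to [0°, 360°): 170.166°.

170.2°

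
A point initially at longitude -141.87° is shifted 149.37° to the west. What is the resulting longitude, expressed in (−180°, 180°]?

+68.76°

Start at -141.87°; shift −149.37° → -291.24°.
-291.24° lies outside (−180°, 180°]; add 360° → +68.76°.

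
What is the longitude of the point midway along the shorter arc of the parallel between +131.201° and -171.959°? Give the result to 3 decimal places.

+159.621°

Signed shortest Δλ from +131.201° to -171.959° is +56.840°.
Midpoint longitude = +131.201° + (+56.840°)/2 = +131.201° + 28.420° = +159.621°.
(The naïve average (+131.201 + -171.959)/2 = -20.379° is on the wrong side of the globe.)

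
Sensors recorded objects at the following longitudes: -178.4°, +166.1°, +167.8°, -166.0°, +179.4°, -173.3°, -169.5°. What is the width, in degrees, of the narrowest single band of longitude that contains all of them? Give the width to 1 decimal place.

27.9°

Sort the longitudes: -178.4°, -173.3°, -169.5°, -166.0°, +166.1°, +167.8°, +179.4°.
Eastward gaps between consecutive values (wrapping around): 5.1°, 3.8°, 3.5°, 332.1°, 1.7°, 11.6°, 2.2°.
Largest gap = 332.1° ⇒ minimal covering band is its complement: 360° − 332.1° = 27.9°.
Band runs from +166.1° eastward to -166.0°, crossing the antimeridian.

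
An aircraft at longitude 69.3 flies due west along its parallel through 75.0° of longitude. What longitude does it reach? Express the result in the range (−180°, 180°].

Start at +69.3°; shift −75.0° → -5.7°.
-5.7° already lies in (−180°, 180°].

-5.7°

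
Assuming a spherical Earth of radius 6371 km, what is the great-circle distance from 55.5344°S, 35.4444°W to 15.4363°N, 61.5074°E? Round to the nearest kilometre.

11852 km

Δλ = 61.5074 − -35.4444 = 96.9518°.
Δφ = 15.4363 − -55.5344 = 70.9707°.
a = sin²(Δφ/2) + cos φ₁ · cos φ₂ · sin²(Δλ/2) = 0.642735.
c = 2·atan2(√a, √(1−a)) = 1.86029 rad → d = 6371·c ≈ 11851.92 km.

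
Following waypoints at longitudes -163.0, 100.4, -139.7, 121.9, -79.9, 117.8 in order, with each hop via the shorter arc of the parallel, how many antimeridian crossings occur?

5

Leg 1: -163.0° → +100.4°, shortest Δλ = -96.6° (west) — crosses 180°.
Leg 2: +100.4° → -139.7°, shortest Δλ = 119.9° (east) — crosses 180°.
Leg 3: -139.7° → +121.9°, shortest Δλ = -98.4° (west) — crosses 180°.
Leg 4: +121.9° → -79.9°, shortest Δλ = 158.2° (east) — crosses 180°.
Leg 5: -79.9° → +117.8°, shortest Δλ = -162.3° (west) — crosses 180°.
Total crossings: 5.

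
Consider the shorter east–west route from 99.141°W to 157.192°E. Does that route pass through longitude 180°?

Naïve |157.192 − -99.141| = 256.333° > 180°, so the shorter arc goes the other way round — across 180°.
Signed shortest Δλ = ((157.192 − -99.141 + 180) mod 360) − 180 = -103.667°.
Going west by 103.667° from -99.141° passes through 180° before reaching +157.192°.

Yes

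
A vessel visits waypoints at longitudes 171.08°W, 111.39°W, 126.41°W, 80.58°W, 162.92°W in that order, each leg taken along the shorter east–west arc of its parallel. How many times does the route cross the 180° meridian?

0

Leg 1: -171.08° → -111.39°, shortest Δλ = 59.69° (east) — does not cross 180°.
Leg 2: -111.39° → -126.41°, shortest Δλ = -15.02° (west) — does not cross 180°.
Leg 3: -126.41° → -80.58°, shortest Δλ = 45.83° (east) — does not cross 180°.
Leg 4: -80.58° → -162.92°, shortest Δλ = -82.34° (west) — does not cross 180°.
Total crossings: 0.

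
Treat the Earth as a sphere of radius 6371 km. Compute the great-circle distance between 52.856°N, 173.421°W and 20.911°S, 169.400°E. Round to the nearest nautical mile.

4519 nmi

Δλ = 169.400 − -173.421 = 342.821°; wrapped into (−180°, 180°]: -17.179°.
Δφ = -20.911 − 52.856 = -73.767°.
a = sin²(Δφ/2) + cos φ₁ · cos φ₂ · sin²(Δλ/2) = 0.372810.
c = 2·atan2(√a, √(1−a)) = 1.31359 rad → d = 6371·c ≈ 8368.88 km ≈ 4518.83 nmi.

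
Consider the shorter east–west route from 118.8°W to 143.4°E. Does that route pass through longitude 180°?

Naïve |143.4 − -118.8| = 262.2° > 180°, so the shorter arc goes the other way round — across 180°.
Signed shortest Δλ = ((143.4 − -118.8 + 180) mod 360) − 180 = -97.8°.
Going west by 97.8° from -118.8° passes through 180° before reaching +143.4°.

Yes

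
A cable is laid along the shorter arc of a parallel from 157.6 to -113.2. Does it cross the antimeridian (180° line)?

Naïve |-113.2 − 157.6| = 270.8° > 180°, so the shorter arc goes the other way round — across 180°.
Signed shortest Δλ = ((-113.2 − 157.6 + 180) mod 360) − 180 = 89.2°.
Going east by 89.2° from +157.6° passes through 180° before reaching -113.2°.

Yes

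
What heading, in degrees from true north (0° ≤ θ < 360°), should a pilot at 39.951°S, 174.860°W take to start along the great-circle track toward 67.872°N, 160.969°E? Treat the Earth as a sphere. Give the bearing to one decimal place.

350.6°

Δλ = 160.969 − -174.860 = 335.829°; wrapped into (−180°, 180°]: -24.171°.
θ = atan2( sin Δλ · cos φ₂ , cos φ₁ · sin φ₂ − sin φ₁ · cos φ₂ · cos Δλ )
  = atan2(-0.15423, 0.93080) = -9.408° → normalised to [0°, 360°): 350.592°.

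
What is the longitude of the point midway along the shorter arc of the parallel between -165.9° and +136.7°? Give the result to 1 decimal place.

Signed shortest Δλ from -165.9° to +136.7° is -57.4°.
Midpoint longitude = -165.9° + (-57.4°)/2 = -165.9° − 28.7° = -194.6°.
Normalise into (−180°, 180°]: +165.4°.
(The naïve average (-165.9 + +136.7)/2 = -14.6° is on the wrong side of the globe.)

+165.4°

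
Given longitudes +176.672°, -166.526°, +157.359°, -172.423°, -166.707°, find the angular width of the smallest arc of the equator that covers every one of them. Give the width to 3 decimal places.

Sort the longitudes: -172.423°, -166.707°, -166.526°, +157.359°, +176.672°.
Eastward gaps between consecutive values (wrapping around): 5.716°, 0.181°, 323.885°, 19.313°, 10.905°.
Largest gap = 323.885° ⇒ minimal covering band is its complement: 360° − 323.885° = 36.115°.
Band runs from +157.359° eastward to -166.526°, crossing the antimeridian.

36.115°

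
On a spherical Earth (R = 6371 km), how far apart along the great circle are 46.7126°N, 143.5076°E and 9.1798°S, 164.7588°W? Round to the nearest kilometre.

8046 km

Δλ = -164.7588 − 143.5076 = -308.2664°; wrapped into (−180°, 180°]: 51.7336°.
Δφ = -9.1798 − 46.7126 = -55.8924°.
a = sin²(Δφ/2) + cos φ₁ · cos φ₂ · sin²(Δλ/2) = 0.348463.
c = 2·atan2(√a, √(1−a)) = 1.26288 rad → d = 6371·c ≈ 8045.80 km.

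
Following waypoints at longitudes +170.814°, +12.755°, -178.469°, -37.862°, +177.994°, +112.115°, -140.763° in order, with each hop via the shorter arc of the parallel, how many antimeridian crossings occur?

Leg 1: +170.814° → +12.755°, shortest Δλ = -158.059° (west) — does not cross 180°.
Leg 2: +12.755° → -178.469°, shortest Δλ = 168.776° (east) — crosses 180°.
Leg 3: -178.469° → -37.862°, shortest Δλ = 140.607° (east) — does not cross 180°.
Leg 4: -37.862° → +177.994°, shortest Δλ = -144.144° (west) — crosses 180°.
Leg 5: +177.994° → +112.115°, shortest Δλ = -65.879° (west) — does not cross 180°.
Leg 6: +112.115° → -140.763°, shortest Δλ = 107.122° (east) — crosses 180°.
Total crossings: 3.

3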